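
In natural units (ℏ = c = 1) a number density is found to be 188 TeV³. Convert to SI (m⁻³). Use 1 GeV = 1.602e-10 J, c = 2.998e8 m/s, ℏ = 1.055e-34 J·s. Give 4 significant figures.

2.443e58 m⁻³

Number density is [L]⁻³ = [E]³/(ℏc)³.
1 GeV³ → 1/(ℏc)³ × (1 GeV in J)³ = 1.299e47 m⁻³.
Convert the energy scale: 188 TeV³ = 1.88e11 GeV³.
Result: 1.88e11 × 1.299e47 = 2.443e58 m⁻³.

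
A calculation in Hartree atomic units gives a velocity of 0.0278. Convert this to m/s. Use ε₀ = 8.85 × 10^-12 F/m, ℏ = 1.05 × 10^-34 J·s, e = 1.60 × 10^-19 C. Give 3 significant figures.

6.09 × 10^4 m/s

One atomic unit of velocity: v_au = e²/(4πε₀ℏ) = 2.19 × 10^6 m/s.
0.0278 × 2.19 × 10^6 m/s = 6.09 × 10^4 m/s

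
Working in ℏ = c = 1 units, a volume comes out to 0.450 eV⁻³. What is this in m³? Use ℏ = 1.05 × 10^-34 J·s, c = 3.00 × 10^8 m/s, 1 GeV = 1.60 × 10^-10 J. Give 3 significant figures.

3.43 × 10^-21 m³

Volume is [L]³ = [E]⁻³·(ℏc)³.
1 GeV⁻³ → (ℏc)³ × (1 GeV in J)⁻³ = 7.63 × 10^-48 m³.
Convert the energy scale: 0.450 eV⁻³ = 4.50 × 10^26 GeV⁻³.
Result: 4.50 × 10^26 × 7.63 × 10^-48 = 3.43 × 10^-21 m³.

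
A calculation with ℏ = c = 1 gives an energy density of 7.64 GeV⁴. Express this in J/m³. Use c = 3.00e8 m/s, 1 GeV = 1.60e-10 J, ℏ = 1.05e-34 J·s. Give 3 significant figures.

1.60e38 J/m³

[E]/[L]³ = [E]⁴/(ℏc)³; restore (ℏc)⁻³.
1 GeV⁴ → 1/(ℏc)³ × (1 GeV in J)⁴ = 2.10e37 J/m³.
Result: 7.64 × 2.10e37 = 1.60e38 J/m³.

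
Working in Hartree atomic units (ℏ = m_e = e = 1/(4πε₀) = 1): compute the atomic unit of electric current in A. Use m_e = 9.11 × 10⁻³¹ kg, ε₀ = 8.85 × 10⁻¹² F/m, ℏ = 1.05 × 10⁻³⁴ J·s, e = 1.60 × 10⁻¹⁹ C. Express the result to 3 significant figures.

6.67 × 10⁻³ A

Dimensional analysis gives I_au = e E_h/ℏ = m_e e⁵/((4πε₀)²ℏ³).
E_h = 4.38 × 10⁻¹⁸ J
e·E_h/ℏ = 6.67 × 10⁻³ A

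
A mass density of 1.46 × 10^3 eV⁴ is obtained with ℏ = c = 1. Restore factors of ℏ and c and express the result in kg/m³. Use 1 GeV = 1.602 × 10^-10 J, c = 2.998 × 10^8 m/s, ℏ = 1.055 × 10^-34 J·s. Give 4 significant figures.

3.381 × 10^-13 kg/m³

Mass density is [E]/(c²[L]³) = [E]⁴/(ℏ³c⁵).
1 GeV⁴ → 1/(ℏ³c⁵) × (1 GeV in J)⁴ = 2.316 × 10^20 kg/m³.
Convert the energy scale: 1.46 × 10^3 eV⁴ = 1.46 × 10^-33 GeV⁴.
Result: 1.46 × 10^-33 × 2.316 × 10^20 = 3.381 × 10^-13 kg/m³.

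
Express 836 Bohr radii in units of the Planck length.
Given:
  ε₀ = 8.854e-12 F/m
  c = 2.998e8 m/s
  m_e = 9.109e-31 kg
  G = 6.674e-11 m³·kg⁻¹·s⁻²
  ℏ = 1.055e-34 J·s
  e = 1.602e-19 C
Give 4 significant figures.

Bohr radius: a₀ = 4πε₀ℏ²/(m_e e²) = 5.297e-11 m
Planck length: ℓ_P = √(ℏG/c³) = 1.616e-35 m
836 × 5.297e-11 / 1.616e-35 = 2.740e27

2.740e27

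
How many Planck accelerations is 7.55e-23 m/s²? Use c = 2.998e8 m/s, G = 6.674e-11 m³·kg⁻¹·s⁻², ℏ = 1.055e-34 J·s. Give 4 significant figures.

1.358e-74

Planck acceleration: a_P = √(c⁷/(ℏG)) = 5.560e51 m/s².
7.55e-23 / 5.560e51 = 1.358e-74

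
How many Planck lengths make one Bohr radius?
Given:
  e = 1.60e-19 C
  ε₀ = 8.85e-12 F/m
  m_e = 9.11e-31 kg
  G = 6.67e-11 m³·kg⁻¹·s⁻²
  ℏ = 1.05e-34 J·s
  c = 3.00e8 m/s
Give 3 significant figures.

Bohr radius: a₀ = 4πε₀ℏ²/(m_e e²) = 5.26e-11 m
Planck length: ℓ_P = √(ℏG/c³) = 1.61e-35 m
ratio = 5.26e-11 / 1.61e-35 = 3.26e24

3.26e24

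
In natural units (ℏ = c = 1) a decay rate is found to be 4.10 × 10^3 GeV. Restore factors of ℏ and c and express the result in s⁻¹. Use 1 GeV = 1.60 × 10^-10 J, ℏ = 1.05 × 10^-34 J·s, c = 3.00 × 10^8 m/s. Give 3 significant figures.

A rate is [E]/ℏ; divide by ℏ.
1 GeV → 1/ℏ × (1 GeV in J) = 1.52 × 10^24 s⁻¹.
Result: 4.10 × 10^3 × 1.52 × 10^24 = 6.25 × 10^27 s⁻¹.

6.25 × 10^27 s⁻¹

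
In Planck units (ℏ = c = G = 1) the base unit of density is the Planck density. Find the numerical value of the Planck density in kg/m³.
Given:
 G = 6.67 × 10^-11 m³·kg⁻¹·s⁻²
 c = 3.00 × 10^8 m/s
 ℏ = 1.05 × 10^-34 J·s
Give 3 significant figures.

ρ_P = c⁵/(ℏG²)
  = 2.43 × 10^42 / 4.67 × 10^-55
  = 5.20 × 10^96 kg/m³

5.20 × 10^96 kg/m³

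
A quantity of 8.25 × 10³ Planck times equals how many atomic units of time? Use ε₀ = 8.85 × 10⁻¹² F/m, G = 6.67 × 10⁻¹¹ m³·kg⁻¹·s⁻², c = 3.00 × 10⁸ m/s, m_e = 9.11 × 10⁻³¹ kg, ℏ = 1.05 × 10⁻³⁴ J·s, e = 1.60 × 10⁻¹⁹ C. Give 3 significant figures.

1.85 × 10⁻²³

Planck time: t_P = √(ℏG/c⁵) = 5.37 × 10⁻⁴⁴ s
atomic unit of time: τ_au = (4πε₀)²ℏ³/(m_e e⁴) = 2.40 × 10⁻¹⁷ s
8.25 × 10³ × 5.37 × 10⁻⁴⁴ / 2.40 × 10⁻¹⁷ = 1.85 × 10⁻²³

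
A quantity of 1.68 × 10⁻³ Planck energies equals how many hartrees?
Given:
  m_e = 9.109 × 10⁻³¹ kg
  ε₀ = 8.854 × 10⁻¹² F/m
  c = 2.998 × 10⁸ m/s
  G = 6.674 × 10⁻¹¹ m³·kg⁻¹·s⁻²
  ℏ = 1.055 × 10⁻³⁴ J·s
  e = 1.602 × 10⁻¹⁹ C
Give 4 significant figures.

Planck energy: E_P = √(ℏc⁵/G) = 1.957 × 10⁹ J
hartree: E_h = m_e e⁴/(4πε₀ℏ)² = 4.354 × 10⁻¹⁸ J
1.68 × 10⁻³ × 1.957 × 10⁹ / 4.354 × 10⁻¹⁸ = 7.549 × 10²³

7.549 × 10²³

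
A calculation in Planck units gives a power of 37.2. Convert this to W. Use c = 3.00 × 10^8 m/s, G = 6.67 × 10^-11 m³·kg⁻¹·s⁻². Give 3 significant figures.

1.36 × 10^54 W

One Planck power: P_P = c⁵/G = 3.64 × 10^52 W.
37.2 × 3.64 × 10^52 W = 1.36 × 10^54 W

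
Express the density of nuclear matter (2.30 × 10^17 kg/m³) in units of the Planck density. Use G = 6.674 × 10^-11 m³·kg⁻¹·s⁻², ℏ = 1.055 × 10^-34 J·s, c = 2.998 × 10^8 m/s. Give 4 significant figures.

Planck density: ρ_P = c⁵/(ℏG²) = 5.154 × 10^96 kg/m³.
2.30 × 10^17 / 5.154 × 10^96 = 4.463 × 10^-80

4.463 × 10^-80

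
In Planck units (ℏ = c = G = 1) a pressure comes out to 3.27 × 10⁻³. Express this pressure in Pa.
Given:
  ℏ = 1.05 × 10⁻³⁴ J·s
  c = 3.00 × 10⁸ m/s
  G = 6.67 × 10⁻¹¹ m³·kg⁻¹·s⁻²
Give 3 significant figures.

One Planck pressure: p_P = c⁷/(ℏG²) = 4.68 × 10¹¹³ Pa.
3.27 × 10⁻³ × 4.68 × 10¹¹³ Pa = 1.53 × 10¹¹¹ Pa

1.53 × 10¹¹¹ Pa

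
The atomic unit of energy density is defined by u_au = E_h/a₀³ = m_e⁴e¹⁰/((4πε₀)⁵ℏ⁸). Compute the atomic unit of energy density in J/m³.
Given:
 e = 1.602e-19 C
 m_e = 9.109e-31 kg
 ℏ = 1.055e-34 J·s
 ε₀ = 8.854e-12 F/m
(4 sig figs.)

2.929e13 J/m³

u_au = E_h/a₀³ = m_e⁴e¹⁰/((4πε₀)⁵ℏ⁸)
E_h = 4.354e-18 J
a₀ = 5.297e-11 m
E_h/a₀³ = 2.929e13 J/m³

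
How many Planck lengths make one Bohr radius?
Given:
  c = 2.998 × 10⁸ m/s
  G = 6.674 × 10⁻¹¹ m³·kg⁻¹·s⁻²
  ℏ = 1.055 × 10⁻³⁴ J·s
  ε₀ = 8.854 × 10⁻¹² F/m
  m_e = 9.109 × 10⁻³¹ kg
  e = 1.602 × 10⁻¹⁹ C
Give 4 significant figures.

3.277 × 10²⁴

Bohr radius: a₀ = 4πε₀ℏ²/(m_e e²) = 5.297 × 10⁻¹¹ m
Planck length: ℓ_P = √(ℏG/c³) = 1.616 × 10⁻³⁵ m
ratio = 5.297 × 10⁻¹¹ / 1.616 × 10⁻³⁵ = 3.277 × 10²⁴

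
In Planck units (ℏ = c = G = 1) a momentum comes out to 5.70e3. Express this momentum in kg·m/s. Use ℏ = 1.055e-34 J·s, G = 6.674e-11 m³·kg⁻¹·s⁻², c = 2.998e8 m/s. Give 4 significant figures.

3.720e4 kg·m/s

One Planck momentum: p_P = √(ℏc³/G) = 6.527 kg·m/s.
5.70e3 × 6.527 kg·m/s = 3.720e4 kg·m/s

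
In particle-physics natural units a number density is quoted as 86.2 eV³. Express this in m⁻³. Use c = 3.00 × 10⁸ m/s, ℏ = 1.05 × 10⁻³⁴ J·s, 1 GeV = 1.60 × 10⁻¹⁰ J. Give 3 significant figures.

1.13 × 10²² m⁻³

Number density is [L]⁻³ = [E]³/(ℏc)³.
1 GeV³ → 1/(ℏc)³ × (1 GeV in J)³ = 1.31 × 10⁴⁷ m⁻³.
Convert the energy scale: 86.2 eV³ = 8.62 × 10⁻²⁶ GeV³.
Result: 8.62 × 10⁻²⁶ × 1.31 × 10⁴⁷ = 1.13 × 10²² m⁻³.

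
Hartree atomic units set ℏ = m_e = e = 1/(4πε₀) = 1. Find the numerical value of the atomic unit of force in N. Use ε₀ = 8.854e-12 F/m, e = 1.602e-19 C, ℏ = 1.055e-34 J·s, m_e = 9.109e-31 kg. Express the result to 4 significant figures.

From ℏ = m_e = e = 1/(4πε₀) = 1 the force scale is F_au = E_h/a₀ = m_e²e⁶/((4πε₀)³ℏ⁴).
E_h = 4.354e-18 J
a₀ = 5.297e-11 m
E_h/a₀ = 8.220e-8 N

8.220e-8 N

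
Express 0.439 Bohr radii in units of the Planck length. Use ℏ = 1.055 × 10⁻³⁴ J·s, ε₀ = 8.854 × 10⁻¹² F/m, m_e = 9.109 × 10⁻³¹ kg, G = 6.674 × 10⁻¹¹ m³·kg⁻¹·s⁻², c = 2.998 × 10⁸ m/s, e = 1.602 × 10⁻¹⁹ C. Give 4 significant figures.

Bohr radius: a₀ = 4πε₀ℏ²/(m_e e²) = 5.297 × 10⁻¹¹ m
Planck length: ℓ_P = √(ℏG/c³) = 1.616 × 10⁻³⁵ m
0.439 × 5.297 × 10⁻¹¹ / 1.616 × 10⁻³⁵ = 1.439 × 10²⁴

1.439 × 10²⁴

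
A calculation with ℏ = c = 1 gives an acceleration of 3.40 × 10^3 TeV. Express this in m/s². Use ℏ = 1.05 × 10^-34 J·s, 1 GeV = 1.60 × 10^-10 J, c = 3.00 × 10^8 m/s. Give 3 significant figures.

Acceleration is [L]/[T]² = c·[E]/ℏ.
1 GeV → c/ℏ × (1 GeV in J) = 4.57 × 10^32 m/s².
Convert the energy scale: 3.40 × 10^3 TeV = 3.40 × 10^6 GeV.
Result: 3.40 × 10^6 × 4.57 × 10^32 = 1.55 × 10^39 m/s².

1.55 × 10^39 m/s²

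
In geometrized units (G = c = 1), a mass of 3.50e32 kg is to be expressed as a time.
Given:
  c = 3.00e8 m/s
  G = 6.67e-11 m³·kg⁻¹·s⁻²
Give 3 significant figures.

Mass → time via G/c³.
3.50e32 kg × (G/c³) = 8.65e-4 s

8.65e-4 s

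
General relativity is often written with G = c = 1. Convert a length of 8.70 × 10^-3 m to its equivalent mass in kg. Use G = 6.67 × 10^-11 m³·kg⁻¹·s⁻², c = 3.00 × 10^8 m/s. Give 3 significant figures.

1.17 × 10^25 kg

Length → mass via c²/G.
8.70 × 10^-3 m × (c²/G) = 1.17 × 10^25 kg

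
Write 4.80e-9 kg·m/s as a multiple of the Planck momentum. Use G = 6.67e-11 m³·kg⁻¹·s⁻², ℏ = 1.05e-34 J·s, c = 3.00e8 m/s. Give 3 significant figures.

7.36e-10

Planck momentum: p_P = √(ℏc³/G) = 6.52 kg·m/s.
4.80e-9 / 6.52 = 7.36e-10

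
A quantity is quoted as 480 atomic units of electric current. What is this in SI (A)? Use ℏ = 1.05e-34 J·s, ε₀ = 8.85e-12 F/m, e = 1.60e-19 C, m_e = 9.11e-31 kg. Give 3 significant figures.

3.20 A

One atomic unit of electric current: I_au = e E_h/ℏ = m_e e⁵/((4πε₀)²ℏ³) = 6.67e-3 A.
480 × 6.67e-3 A = 3.20 A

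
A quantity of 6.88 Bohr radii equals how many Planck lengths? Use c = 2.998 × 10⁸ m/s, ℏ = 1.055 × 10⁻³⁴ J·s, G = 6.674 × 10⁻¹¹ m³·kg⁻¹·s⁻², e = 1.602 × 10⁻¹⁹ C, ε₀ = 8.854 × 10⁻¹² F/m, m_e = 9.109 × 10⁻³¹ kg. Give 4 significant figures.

Bohr radius: a₀ = 4πε₀ℏ²/(m_e e²) = 5.297 × 10⁻¹¹ m
Planck length: ℓ_P = √(ℏG/c³) = 1.616 × 10⁻³⁵ m
6.88 × 5.297 × 10⁻¹¹ / 1.616 × 10⁻³⁵ = 2.255 × 10²⁵

2.255 × 10²⁵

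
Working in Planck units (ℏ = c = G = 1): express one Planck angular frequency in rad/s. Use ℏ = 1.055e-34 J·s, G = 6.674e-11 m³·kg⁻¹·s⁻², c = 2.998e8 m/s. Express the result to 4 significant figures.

From ℏ = c = G = 1 the angular frequency scale is ω_P = √(c⁵/(ℏG)).
  = √(3.440e86)
  = 1.855e43 rad/s

1.855e43 rad/s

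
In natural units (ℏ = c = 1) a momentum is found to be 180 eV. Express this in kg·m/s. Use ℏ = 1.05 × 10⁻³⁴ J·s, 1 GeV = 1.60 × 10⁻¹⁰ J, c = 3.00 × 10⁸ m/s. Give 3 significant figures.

9.60 × 10⁻²⁶ kg·m/s

Momentum is [E]/c; divide by c.
1 GeV → 1/c × (1 GeV in J) = 5.33 × 10⁻¹⁹ kg·m/s.
Convert the energy scale: 180 eV = 1.80 × 10⁻⁷ GeV.
Result: 1.80 × 10⁻⁷ × 5.33 × 10⁻¹⁹ = 9.60 × 10⁻²⁶ kg·m/s.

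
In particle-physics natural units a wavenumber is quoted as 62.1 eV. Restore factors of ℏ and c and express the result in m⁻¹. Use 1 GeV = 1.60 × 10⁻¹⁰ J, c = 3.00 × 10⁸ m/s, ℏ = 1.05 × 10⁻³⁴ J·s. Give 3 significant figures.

Inverse length is [E]/(ℏc).
1 GeV → 1/(ℏc) × (1 GeV in J) = 5.08 × 10¹⁵ m⁻¹.
Convert the energy scale: 62.1 eV = 6.21 × 10⁻⁸ GeV.
Result: 6.21 × 10⁻⁸ × 5.08 × 10¹⁵ = 3.15 × 10⁸ m⁻¹.

3.15 × 10⁸ m⁻¹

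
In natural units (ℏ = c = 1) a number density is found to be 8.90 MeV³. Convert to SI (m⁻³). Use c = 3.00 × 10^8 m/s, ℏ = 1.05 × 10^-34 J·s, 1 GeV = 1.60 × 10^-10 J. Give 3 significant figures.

1.17 × 10^39 m⁻³

Number density is [L]⁻³ = [E]³/(ℏc)³.
1 GeV³ → 1/(ℏc)³ × (1 GeV in J)³ = 1.31 × 10^47 m⁻³.
Convert the energy scale: 8.90 MeV³ = 8.90 × 10^-9 GeV³.
Result: 8.90 × 10^-9 × 1.31 × 10^47 = 1.17 × 10^39 m⁻³.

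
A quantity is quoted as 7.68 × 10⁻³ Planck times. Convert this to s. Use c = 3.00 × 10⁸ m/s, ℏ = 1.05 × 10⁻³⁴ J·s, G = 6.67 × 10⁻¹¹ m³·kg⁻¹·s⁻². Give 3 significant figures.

One Planck time: t_P = √(ℏG/c⁵) = 5.37 × 10⁻⁴⁴ s.
7.68 × 10⁻³ × 5.37 × 10⁻⁴⁴ s = 4.12 × 10⁻⁴⁶ s

4.12 × 10⁻⁴⁶ s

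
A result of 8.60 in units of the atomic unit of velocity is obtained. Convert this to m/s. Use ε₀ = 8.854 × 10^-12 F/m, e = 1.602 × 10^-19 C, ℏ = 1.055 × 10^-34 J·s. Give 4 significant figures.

1.880 × 10^7 m/s

One atomic unit of velocity: v_au = e²/(4πε₀ℏ) = 2.186 × 10^6 m/s.
8.60 × 2.186 × 10^6 m/s = 1.880 × 10^7 m/s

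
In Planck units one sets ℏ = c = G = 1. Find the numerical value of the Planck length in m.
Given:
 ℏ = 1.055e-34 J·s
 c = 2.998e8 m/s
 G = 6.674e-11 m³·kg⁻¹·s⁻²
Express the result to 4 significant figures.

1.616e-35 m

ℓ_P = √(ℏG/c³)
  = √(2.613e-70)
  = 1.616e-35 m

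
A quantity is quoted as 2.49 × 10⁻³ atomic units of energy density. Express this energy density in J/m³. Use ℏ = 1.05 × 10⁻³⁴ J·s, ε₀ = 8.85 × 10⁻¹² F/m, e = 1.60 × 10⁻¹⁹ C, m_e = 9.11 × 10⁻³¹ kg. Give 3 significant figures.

7.50 × 10¹⁰ J/m³

One atomic unit of energy density: u_au = E_h/a₀³ = m_e⁴e¹⁰/((4πε₀)⁵ℏ⁸) = 3.01 × 10¹³ J/m³.
2.49 × 10⁻³ × 3.01 × 10¹³ J/m³ = 7.50 × 10¹⁰ J/m³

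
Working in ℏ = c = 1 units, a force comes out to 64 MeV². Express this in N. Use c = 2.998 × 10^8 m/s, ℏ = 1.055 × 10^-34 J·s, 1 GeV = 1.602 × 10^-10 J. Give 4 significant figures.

Force is [E]/[L] = [E]²/(ℏc); restore (ℏc)⁻¹.
1 GeV² → 1/(ℏc) × (1 GeV in J)² = 8.114 × 10^5 N.
Convert the energy scale: 64 MeV² = 6.40 × 10^-5 GeV².
Result: 6.40 × 10^-5 × 8.114 × 10^5 = 51.93 N.

51.93 N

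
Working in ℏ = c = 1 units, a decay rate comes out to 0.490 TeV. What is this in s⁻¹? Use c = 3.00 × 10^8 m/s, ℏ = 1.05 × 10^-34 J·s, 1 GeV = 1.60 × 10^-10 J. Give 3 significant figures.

7.47 × 10^26 s⁻¹

A rate is [E]/ℏ; divide by ℏ.
1 GeV → 1/ℏ × (1 GeV in J) = 1.52 × 10^24 s⁻¹.
Convert the energy scale: 0.490 TeV = 490 GeV.
Result: 490 × 1.52 × 10^24 = 7.47 × 10^26 s⁻¹.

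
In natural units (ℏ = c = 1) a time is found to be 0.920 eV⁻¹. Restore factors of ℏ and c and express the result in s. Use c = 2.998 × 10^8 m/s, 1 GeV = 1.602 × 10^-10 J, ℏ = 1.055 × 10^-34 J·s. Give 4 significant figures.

6.059 × 10^-16 s

A time is [E]⁻¹ in ℏ=c=1; restore one factor of ℏ.
1 GeV⁻¹ → ℏ × (1 GeV in J)⁻¹ = 6.586 × 10^-25 s.
Convert the energy scale: 0.920 eV⁻¹ = 9.20 × 10^8 GeV⁻¹.
Result: 9.20 × 10^8 × 6.586 × 10^-25 = 6.059 × 10^-16 s.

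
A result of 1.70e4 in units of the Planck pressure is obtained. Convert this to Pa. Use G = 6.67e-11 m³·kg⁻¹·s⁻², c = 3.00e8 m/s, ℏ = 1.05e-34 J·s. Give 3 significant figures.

7.96e117 Pa

One Planck pressure: p_P = c⁷/(ℏG²) = 4.68e113 Pa.
1.70e4 × 4.68e113 Pa = 7.96e117 Pa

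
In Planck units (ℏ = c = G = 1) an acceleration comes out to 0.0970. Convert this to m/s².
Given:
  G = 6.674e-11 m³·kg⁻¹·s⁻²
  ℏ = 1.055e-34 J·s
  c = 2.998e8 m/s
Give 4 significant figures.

5.393e50 m/s²

One Planck acceleration: a_P = √(c⁷/(ℏG)) = 5.560e51 m/s².
0.0970 × 5.560e51 m/s² = 5.393e50 m/s²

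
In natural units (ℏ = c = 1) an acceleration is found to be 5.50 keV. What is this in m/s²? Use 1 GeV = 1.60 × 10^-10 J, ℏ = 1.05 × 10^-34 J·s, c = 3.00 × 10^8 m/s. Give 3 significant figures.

Acceleration is [L]/[T]² = c·[E]/ℏ.
1 GeV → c/ℏ × (1 GeV in J) = 4.57 × 10^32 m/s².
Convert the energy scale: 5.50 keV = 5.50 × 10^-6 GeV.
Result: 5.50 × 10^-6 × 4.57 × 10^32 = 2.51 × 10^27 m/s².

2.51 × 10^27 m/s²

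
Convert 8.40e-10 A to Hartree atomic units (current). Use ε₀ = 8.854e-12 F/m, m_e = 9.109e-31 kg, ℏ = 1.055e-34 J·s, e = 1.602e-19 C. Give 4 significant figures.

atomic unit of electric current: I_au = e E_h/ℏ = m_e e⁵/((4πε₀)²ℏ³) = 6.612e-3 A.
8.40e-10 / 6.612e-3 = 1.270e-7

1.270e-7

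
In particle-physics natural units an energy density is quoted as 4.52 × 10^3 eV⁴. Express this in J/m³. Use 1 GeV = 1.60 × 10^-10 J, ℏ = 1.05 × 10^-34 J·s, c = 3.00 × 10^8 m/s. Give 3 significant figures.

9.48 × 10^4 J/m³

[E]/[L]³ = [E]⁴/(ℏc)³; restore (ℏc)⁻³.
1 GeV⁴ → 1/(ℏc)³ × (1 GeV in J)⁴ = 2.10 × 10^37 J/m³.
Convert the energy scale: 4.52 × 10^3 eV⁴ = 4.52 × 10^-33 GeV⁴.
Result: 4.52 × 10^-33 × 2.10 × 10^37 = 9.48 × 10^4 J/m³.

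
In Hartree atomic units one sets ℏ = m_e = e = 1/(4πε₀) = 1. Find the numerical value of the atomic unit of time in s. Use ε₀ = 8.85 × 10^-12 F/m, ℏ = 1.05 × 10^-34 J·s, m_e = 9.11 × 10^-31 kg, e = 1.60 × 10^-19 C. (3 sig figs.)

τ_au = (4πε₀)²ℏ³/(m_e e⁴)
E_h = 4.38 × 10^-18 J
ℏ/E_h = 2.40 × 10^-17 s

2.40 × 10^-17 s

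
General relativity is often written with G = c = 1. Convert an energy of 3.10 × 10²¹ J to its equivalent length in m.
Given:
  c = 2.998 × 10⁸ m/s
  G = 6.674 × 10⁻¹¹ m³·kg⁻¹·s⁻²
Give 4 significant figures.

2.561 × 10⁻²³ m

Energy → length via G/c⁴.
3.10 × 10²¹ J × (G/c⁴) = 2.561 × 10⁻²³ m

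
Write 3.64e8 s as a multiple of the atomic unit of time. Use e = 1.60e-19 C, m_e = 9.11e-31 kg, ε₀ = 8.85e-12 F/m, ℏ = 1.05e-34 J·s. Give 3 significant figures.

atomic unit of time: τ_au = (4πε₀)²ℏ³/(m_e e⁴) = 2.40e-17 s.
3.64e8 / 2.40e-17 = 1.52e25

1.52e25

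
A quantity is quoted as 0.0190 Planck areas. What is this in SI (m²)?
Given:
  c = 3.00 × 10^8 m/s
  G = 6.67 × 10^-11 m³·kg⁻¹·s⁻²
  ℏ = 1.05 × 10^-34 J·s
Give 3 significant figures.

4.93 × 10^-72 m²

One Planck area: A_P = ℏG/c³ = 2.59 × 10^-70 m².
0.0190 × 2.59 × 10^-70 m² = 4.93 × 10^-72 m²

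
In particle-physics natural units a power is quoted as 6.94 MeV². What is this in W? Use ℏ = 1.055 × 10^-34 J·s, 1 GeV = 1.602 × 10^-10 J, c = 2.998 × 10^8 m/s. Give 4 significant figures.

Power is [E]/[T] = [E]²/ℏ.
1 GeV² → 1/ℏ × (1 GeV in J)² = 2.433 × 10^14 W.
Convert the energy scale: 6.94 MeV² = 6.94 × 10^-6 GeV².
Result: 6.94 × 10^-6 × 2.433 × 10^14 = 1.688 × 10^9 W.

1.688 × 10^9 W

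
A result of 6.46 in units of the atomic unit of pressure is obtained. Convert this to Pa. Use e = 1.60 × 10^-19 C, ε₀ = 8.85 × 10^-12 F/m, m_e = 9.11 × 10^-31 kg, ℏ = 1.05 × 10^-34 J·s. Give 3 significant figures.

1.95 × 10^14 Pa

One atomic unit of pressure: P_au = E_h/a₀³ = m_e⁴e¹⁰/((4πε₀)⁵ℏ⁸) = 3.01 × 10^13 Pa.
6.46 × 3.01 × 10^13 Pa = 1.95 × 10^14 Pa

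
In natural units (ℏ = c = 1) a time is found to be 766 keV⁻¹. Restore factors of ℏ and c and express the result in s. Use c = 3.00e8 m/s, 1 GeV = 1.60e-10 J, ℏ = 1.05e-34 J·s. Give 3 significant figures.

A time is [E]⁻¹ in ℏ=c=1; restore one factor of ℏ.
1 GeV⁻¹ → ℏ × (1 GeV in J)⁻¹ = 6.56e-25 s.
Convert the energy scale: 766 keV⁻¹ = 7.66e8 GeV⁻¹.
Result: 7.66e8 × 6.56e-25 = 5.03e-16 s.

5.03e-16 s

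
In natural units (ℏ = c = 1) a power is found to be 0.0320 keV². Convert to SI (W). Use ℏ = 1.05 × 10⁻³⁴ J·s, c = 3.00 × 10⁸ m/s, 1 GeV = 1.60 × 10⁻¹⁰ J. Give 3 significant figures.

7.80 W

Power is [E]/[T] = [E]²/ℏ.
1 GeV² → 1/ℏ × (1 GeV in J)² = 2.44 × 10¹⁴ W.
Convert the energy scale: 0.0320 keV² = 3.20 × 10⁻¹⁴ GeV².
Result: 3.20 × 10⁻¹⁴ × 2.44 × 10¹⁴ = 7.80 W.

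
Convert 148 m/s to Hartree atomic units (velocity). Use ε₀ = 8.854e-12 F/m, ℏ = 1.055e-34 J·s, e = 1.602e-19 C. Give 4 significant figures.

6.769e-5

atomic unit of velocity: v_au = e²/(4πε₀ℏ) = 2.186e6 m/s.
148 / 2.186e6 = 6.769e-5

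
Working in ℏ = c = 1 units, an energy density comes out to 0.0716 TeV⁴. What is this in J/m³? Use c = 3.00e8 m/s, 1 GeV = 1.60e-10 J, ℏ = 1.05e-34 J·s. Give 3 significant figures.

1.50e48 J/m³

[E]/[L]³ = [E]⁴/(ℏc)³; restore (ℏc)⁻³.
1 GeV⁴ → 1/(ℏc)³ × (1 GeV in J)⁴ = 2.10e37 J/m³.
Convert the energy scale: 0.0716 TeV⁴ = 7.16e10 GeV⁴.
Result: 7.16e10 × 2.10e37 = 1.50e48 J/m³.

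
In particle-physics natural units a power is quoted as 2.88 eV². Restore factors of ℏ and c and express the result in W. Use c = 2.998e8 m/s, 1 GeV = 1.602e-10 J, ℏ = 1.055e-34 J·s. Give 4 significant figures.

7.006e-4 W

Power is [E]/[T] = [E]²/ℏ.
1 GeV² → 1/ℏ × (1 GeV in J)² = 2.433e14 W.
Convert the energy scale: 2.88 eV² = 2.88e-18 GeV².
Result: 2.88e-18 × 2.433e14 = 7.006e-4 W.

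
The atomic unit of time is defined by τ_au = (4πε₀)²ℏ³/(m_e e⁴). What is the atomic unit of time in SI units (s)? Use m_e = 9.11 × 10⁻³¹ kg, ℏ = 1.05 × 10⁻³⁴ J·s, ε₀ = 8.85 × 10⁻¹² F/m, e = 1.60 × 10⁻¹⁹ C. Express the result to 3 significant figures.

τ_au = (4πε₀)²ℏ³/(m_e e⁴)
E_h = 4.38 × 10⁻¹⁸ J
ℏ/E_h = 2.40 × 10⁻¹⁷ s

2.40 × 10⁻¹⁷ s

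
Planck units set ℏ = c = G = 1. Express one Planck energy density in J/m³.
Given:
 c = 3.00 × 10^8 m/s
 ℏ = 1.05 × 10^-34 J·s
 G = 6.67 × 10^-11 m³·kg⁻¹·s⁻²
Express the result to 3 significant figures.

The unique combination of the constants set to 1 with dimensions of energy density is u_P = c⁷/(ℏG²).
  = 2.19 × 10^59 / 4.67 × 10^-55
  = 4.68 × 10^113 J/m³

4.68 × 10^113 J/m³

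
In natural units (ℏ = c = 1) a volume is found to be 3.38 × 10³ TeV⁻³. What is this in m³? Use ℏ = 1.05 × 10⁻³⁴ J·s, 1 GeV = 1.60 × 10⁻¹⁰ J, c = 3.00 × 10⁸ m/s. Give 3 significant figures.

2.58 × 10⁻⁵³ m³

Volume is [L]³ = [E]⁻³·(ℏc)³.
1 GeV⁻³ → (ℏc)³ × (1 GeV in J)⁻³ = 7.63 × 10⁻⁴⁸ m³.
Convert the energy scale: 3.38 × 10³ TeV⁻³ = 3.38 × 10⁻⁶ GeV⁻³.
Result: 3.38 × 10⁻⁶ × 7.63 × 10⁻⁴⁸ = 2.58 × 10⁻⁵³ m³.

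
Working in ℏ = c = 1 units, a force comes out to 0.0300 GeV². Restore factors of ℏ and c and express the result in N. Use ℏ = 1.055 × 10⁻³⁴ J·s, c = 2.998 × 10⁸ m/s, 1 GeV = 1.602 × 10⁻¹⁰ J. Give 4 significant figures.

2.434 × 10⁴ N

Force is [E]/[L] = [E]²/(ℏc); restore (ℏc)⁻¹.
1 GeV² → 1/(ℏc) × (1 GeV in J)² = 8.114 × 10⁵ N.
Result: 0.0300 × 8.114 × 10⁵ = 2.434 × 10⁴ N.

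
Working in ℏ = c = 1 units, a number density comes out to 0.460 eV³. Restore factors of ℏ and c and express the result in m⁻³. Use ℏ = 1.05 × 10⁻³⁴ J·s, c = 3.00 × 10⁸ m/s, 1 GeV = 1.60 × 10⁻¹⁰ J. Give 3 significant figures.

6.03 × 10¹⁹ m⁻³

Number density is [L]⁻³ = [E]³/(ℏc)³.
1 GeV³ → 1/(ℏc)³ × (1 GeV in J)³ = 1.31 × 10⁴⁷ m⁻³.
Convert the energy scale: 0.460 eV³ = 4.60 × 10⁻²⁸ GeV³.
Result: 4.60 × 10⁻²⁸ × 1.31 × 10⁴⁷ = 6.03 × 10¹⁹ m⁻³.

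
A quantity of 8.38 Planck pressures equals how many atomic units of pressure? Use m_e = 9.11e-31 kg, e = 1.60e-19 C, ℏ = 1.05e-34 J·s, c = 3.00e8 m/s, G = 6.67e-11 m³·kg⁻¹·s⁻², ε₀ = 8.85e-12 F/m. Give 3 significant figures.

Planck pressure: p_P = c⁷/(ℏG²) = 4.68e113 Pa
atomic unit of pressure: P_au = E_h/a₀³ = m_e⁴e¹⁰/((4πε₀)⁵ℏ⁸) = 3.01e13 Pa
8.38 × 4.68e113 / 3.01e13 = 1.30e101

1.30e101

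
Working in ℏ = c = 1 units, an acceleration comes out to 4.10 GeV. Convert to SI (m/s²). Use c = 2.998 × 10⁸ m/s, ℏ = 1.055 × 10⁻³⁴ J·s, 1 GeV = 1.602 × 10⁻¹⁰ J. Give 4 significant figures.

Acceleration is [L]/[T]² = c·[E]/ℏ.
1 GeV → c/ℏ × (1 GeV in J) = 4.552 × 10³² m/s².
Result: 4.10 × 4.552 × 10³² = 1.866 × 10³³ m/s².

1.866 × 10³³ m/s²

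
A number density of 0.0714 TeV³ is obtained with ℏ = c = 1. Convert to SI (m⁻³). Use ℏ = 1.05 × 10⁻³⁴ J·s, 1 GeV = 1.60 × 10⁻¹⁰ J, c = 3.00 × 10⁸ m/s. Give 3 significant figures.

Number density is [L]⁻³ = [E]³/(ℏc)³.
1 GeV³ → 1/(ℏc)³ × (1 GeV in J)³ = 1.31 × 10⁴⁷ m⁻³.
Convert the energy scale: 0.0714 TeV³ = 7.14 × 10⁷ GeV³.
Result: 7.14 × 10⁷ × 1.31 × 10⁴⁷ = 9.36 × 10⁵⁴ m⁻³.

9.36 × 10⁵⁴ m⁻³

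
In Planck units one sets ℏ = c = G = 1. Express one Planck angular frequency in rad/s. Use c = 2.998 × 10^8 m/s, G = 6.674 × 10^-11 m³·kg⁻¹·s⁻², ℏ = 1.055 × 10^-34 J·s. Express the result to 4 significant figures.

ω_P = √(c⁵/(ℏG))
  = √(3.440 × 10^86)
  = 1.855 × 10^43 rad/s

1.855 × 10^43 rad/s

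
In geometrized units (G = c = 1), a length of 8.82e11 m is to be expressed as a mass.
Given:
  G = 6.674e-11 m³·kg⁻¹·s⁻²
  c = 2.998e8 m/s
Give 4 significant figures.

Length → mass via c²/G.
8.82e11 m × (c²/G) = 1.188e39 kg

1.188e39 kg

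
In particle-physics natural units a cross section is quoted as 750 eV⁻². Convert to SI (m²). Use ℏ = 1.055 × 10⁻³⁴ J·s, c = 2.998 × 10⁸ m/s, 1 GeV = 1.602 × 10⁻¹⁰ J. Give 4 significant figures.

2.924 × 10⁻¹¹ m²

Area is [L]² = [E]⁻²·(ℏc)²; restore (ℏc)².
1 GeV⁻² → (ℏc)² × (1 GeV in J)⁻² = 3.898 × 10⁻³² m².
Convert the energy scale: 750 eV⁻² = 7.50 × 10²⁰ GeV⁻².
Result: 7.50 × 10²⁰ × 3.898 × 10⁻³² = 2.924 × 10⁻¹¹ m².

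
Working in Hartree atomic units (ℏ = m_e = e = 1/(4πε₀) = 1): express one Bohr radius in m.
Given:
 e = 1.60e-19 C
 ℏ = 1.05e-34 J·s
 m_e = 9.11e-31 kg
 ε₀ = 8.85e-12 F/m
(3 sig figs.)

5.26e-11 m

The unique combination of the constants set to 1 with dimensions of length is a₀ = 4πε₀ℏ²/(m_e e²).
  = 1.23e-78 / 2.33e-68
  = 5.26e-11 m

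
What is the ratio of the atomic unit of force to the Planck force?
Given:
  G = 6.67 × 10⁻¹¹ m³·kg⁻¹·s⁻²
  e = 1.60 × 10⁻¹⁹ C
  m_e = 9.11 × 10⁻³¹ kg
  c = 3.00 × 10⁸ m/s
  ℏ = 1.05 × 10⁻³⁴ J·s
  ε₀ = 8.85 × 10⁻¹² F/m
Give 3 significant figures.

6.86 × 10⁻⁵²

atomic unit of force: F_au = E_h/a₀ = m_e²e⁶/((4πε₀)³ℏ⁴) = 8.33 × 10⁻⁸ N
Planck force: F_P = c⁴/G = 1.21 × 10⁴⁴ N
ratio = 8.33 × 10⁻⁸ / 1.21 × 10⁴⁴ = 6.86 × 10⁻⁵²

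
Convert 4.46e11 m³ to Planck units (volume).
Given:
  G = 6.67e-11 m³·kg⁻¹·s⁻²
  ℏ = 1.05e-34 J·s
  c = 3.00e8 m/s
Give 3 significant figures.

Planck volume: V_P = (ℏG/c³)^(3/2) = 4.18e-105 m³.
4.46e11 / 4.18e-105 = 1.07e116

1.07e116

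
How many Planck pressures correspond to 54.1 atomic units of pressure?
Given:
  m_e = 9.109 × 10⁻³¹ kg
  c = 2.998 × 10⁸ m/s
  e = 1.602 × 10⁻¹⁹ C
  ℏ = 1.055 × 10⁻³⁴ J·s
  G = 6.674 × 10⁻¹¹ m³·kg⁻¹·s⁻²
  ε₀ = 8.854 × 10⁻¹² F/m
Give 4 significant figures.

3.421 × 10⁻⁹⁹

atomic unit of pressure: P_au = E_h/a₀³ = m_e⁴e¹⁰/((4πε₀)⁵ℏ⁸) = 2.929 × 10¹³ Pa
Planck pressure: p_P = c⁷/(ℏG²) = 4.632 × 10¹¹³ Pa
54.1 × 2.929 × 10¹³ / 4.632 × 10¹¹³ = 3.421 × 10⁻⁹⁹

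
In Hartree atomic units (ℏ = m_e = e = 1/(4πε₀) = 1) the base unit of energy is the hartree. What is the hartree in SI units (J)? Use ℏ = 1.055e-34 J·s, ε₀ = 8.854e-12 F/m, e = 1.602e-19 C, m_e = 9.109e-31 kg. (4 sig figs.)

E_h = m_e e⁴/(4πε₀ℏ)²
  = 6.000e-106 / 1.378e-88
  = 4.354e-18 J

4.354e-18 J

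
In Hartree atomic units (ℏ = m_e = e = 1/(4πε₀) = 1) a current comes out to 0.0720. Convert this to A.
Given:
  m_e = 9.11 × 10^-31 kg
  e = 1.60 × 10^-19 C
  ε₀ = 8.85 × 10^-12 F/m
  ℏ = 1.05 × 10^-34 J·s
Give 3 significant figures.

One atomic unit of electric current: I_au = e E_h/ℏ = m_e e⁵/((4πε₀)²ℏ³) = 6.67 × 10^-3 A.
0.0720 × 6.67 × 10^-3 A = 4.80 × 10^-4 A

4.80 × 10^-4 A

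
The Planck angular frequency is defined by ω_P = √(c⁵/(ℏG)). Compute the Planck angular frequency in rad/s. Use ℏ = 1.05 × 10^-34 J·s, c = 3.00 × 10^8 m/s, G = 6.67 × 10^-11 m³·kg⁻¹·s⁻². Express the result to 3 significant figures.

ω_P = √(c⁵/(ℏG))
  = √(3.47 × 10^86)
  = 1.86 × 10^43 rad/s

1.86 × 10^43 rad/s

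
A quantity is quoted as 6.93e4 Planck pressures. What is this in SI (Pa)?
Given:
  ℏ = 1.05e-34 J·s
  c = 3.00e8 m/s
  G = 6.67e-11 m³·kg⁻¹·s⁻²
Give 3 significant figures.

3.24e118 Pa

One Planck pressure: p_P = c⁷/(ℏG²) = 4.68e113 Pa.
6.93e4 × 4.68e113 Pa = 3.24e118 Pa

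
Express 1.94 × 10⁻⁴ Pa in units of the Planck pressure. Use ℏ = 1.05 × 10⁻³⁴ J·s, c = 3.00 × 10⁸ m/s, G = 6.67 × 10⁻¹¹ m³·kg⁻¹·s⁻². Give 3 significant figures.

4.14 × 10⁻¹¹⁸

Planck pressure: p_P = c⁷/(ℏG²) = 4.68 × 10¹¹³ Pa.
1.94 × 10⁻⁴ / 4.68 × 10¹¹³ = 4.14 × 10⁻¹¹⁸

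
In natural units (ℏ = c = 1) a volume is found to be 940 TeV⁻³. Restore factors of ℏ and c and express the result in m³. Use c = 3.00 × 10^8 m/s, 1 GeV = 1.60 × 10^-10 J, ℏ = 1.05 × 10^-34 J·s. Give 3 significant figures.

Volume is [L]³ = [E]⁻³·(ℏc)³.
1 GeV⁻³ → (ℏc)³ × (1 GeV in J)⁻³ = 7.63 × 10^-48 m³.
Convert the energy scale: 940 TeV⁻³ = 9.40 × 10^-7 GeV⁻³.
Result: 9.40 × 10^-7 × 7.63 × 10^-48 = 7.17 × 10^-54 m³.

7.17 × 10^-54 m³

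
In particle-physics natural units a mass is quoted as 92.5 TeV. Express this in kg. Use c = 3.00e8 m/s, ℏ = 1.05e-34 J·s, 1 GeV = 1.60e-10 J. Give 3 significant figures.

Mass is [E]/c²; divide by c².
1 GeV → 1/c² × (1 GeV in J) = 1.78e-27 kg.
Convert the energy scale: 92.5 TeV = 9.25e4 GeV.
Result: 9.25e4 × 1.78e-27 = 1.64e-22 kg.

1.64e-22 kg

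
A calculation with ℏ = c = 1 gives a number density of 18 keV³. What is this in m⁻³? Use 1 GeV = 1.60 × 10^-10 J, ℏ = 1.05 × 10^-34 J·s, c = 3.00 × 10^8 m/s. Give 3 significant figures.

Number density is [L]⁻³ = [E]³/(ℏc)³.
1 GeV³ → 1/(ℏc)³ × (1 GeV in J)³ = 1.31 × 10^47 m⁻³.
Convert the energy scale: 18 keV³ = 1.80 × 10^-17 GeV³.
Result: 1.80 × 10^-17 × 1.31 × 10^47 = 2.36 × 10^30 m⁻³.

2.36 × 10^30 m⁻³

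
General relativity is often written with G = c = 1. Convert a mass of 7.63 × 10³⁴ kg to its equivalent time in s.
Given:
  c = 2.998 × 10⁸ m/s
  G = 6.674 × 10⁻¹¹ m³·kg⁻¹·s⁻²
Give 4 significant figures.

0.1890 s

Mass → time via G/c³.
7.63 × 10³⁴ kg × (G/c³) = 0.1890 s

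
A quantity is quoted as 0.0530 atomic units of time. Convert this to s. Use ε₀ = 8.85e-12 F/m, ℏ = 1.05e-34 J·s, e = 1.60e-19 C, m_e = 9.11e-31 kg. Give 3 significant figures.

One atomic unit of time: τ_au = (4πε₀)²ℏ³/(m_e e⁴) = 2.40e-17 s.
0.0530 × 2.40e-17 s = 1.27e-18 s

1.27e-18 s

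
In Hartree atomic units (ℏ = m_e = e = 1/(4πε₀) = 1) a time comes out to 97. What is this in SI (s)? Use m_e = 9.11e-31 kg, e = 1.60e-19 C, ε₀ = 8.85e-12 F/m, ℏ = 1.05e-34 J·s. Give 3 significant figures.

One atomic unit of time: τ_au = (4πε₀)²ℏ³/(m_e e⁴) = 2.40e-17 s.
97 × 2.40e-17 s = 2.33e-15 s

2.33e-15 s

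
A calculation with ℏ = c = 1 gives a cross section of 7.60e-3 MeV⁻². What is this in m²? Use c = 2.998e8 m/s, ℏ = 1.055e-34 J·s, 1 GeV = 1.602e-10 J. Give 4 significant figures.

2.962e-28 m²

Area is [L]² = [E]⁻²·(ℏc)²; restore (ℏc)².
1 GeV⁻² → (ℏc)² × (1 GeV in J)⁻² = 3.898e-32 m².
Convert the energy scale: 7.60e-3 MeV⁻² = 7.60e3 GeV⁻².
Result: 7.60e3 × 3.898e-32 = 2.962e-28 m².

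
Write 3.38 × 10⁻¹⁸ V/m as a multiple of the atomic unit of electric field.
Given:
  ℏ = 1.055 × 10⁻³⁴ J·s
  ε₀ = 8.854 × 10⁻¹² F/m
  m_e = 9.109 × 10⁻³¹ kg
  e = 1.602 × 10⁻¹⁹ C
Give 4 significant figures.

atomic unit of electric field: E_au = E_h/(e a₀) = m_e²e⁵/((4πε₀)³ℏ⁴) = 5.131 × 10¹¹ V/m.
3.38 × 10⁻¹⁸ / 5.131 × 10¹¹ = 6.588 × 10⁻³⁰

6.588 × 10⁻³⁰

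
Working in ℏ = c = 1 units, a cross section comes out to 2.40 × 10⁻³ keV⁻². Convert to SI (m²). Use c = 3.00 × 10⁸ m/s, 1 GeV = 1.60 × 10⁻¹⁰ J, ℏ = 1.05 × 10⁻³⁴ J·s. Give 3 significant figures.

Area is [L]² = [E]⁻²·(ℏc)²; restore (ℏc)².
1 GeV⁻² → (ℏc)² × (1 GeV in J)⁻² = 3.88 × 10⁻³² m².
Convert the energy scale: 2.40 × 10⁻³ keV⁻² = 2.40 × 10⁹ GeV⁻².
Result: 2.40 × 10⁹ × 3.88 × 10⁻³² = 9.30 × 10⁻²³ m².

9.30 × 10⁻²³ m²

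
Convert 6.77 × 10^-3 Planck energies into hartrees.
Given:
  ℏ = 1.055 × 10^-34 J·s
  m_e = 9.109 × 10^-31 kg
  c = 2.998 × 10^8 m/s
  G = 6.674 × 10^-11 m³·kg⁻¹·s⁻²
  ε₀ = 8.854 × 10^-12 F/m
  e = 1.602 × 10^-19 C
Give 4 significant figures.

Planck energy: E_P = √(ℏc⁵/G) = 1.957 × 10^9 J
hartree: E_h = m_e e⁴/(4πε₀ℏ)² = 4.354 × 10^-18 J
6.77 × 10^-3 × 1.957 × 10^9 / 4.354 × 10^-18 = 3.042 × 10^24

3.042 × 10^24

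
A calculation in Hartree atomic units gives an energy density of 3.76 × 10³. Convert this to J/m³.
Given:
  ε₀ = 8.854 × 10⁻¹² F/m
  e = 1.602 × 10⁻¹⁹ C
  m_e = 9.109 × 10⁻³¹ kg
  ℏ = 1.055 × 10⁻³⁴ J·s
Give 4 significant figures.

1.101 × 10¹⁷ J/m³

One atomic unit of energy density: u_au = E_h/a₀³ = m_e⁴e¹⁰/((4πε₀)⁵ℏ⁸) = 2.929 × 10¹³ J/m³.
3.76 × 10³ × 2.929 × 10¹³ J/m³ = 1.101 × 10¹⁷ J/m³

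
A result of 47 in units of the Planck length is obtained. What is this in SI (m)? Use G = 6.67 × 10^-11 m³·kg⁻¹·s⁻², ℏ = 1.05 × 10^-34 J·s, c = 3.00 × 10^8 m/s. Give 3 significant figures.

7.57 × 10^-34 m

One Planck length: ℓ_P = √(ℏG/c³) = 1.61 × 10^-35 m.
47 × 1.61 × 10^-35 m = 7.57 × 10^-34 m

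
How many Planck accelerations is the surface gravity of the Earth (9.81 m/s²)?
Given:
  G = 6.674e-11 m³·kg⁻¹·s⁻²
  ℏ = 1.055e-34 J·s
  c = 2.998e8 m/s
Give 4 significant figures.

1.764e-51

Planck acceleration: a_P = √(c⁷/(ℏG)) = 5.560e51 m/s².
9.81 / 5.560e51 = 1.764e-51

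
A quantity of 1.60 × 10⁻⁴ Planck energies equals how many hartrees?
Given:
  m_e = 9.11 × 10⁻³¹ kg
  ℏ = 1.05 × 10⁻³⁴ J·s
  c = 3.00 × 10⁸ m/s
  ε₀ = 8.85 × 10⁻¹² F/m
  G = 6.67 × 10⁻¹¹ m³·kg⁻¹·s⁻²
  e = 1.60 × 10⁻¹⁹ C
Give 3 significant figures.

7.15 × 10²²

Planck energy: E_P = √(ℏc⁵/G) = 1.96 × 10⁹ J
hartree: E_h = m_e e⁴/(4πε₀ℏ)² = 4.38 × 10⁻¹⁸ J
1.60 × 10⁻⁴ × 1.96 × 10⁹ / 4.38 × 10⁻¹⁸ = 7.15 × 10²²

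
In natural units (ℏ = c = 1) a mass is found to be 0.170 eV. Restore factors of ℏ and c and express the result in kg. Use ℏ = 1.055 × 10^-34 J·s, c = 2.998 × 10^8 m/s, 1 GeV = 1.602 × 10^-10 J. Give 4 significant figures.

3.030 × 10^-37 kg

Mass is [E]/c²; divide by c².
1 GeV → 1/c² × (1 GeV in J) = 1.782 × 10^-27 kg.
Convert the energy scale: 0.170 eV = 1.70 × 10^-10 GeV.
Result: 1.70 × 10^-10 × 1.782 × 10^-27 = 3.030 × 10^-37 kg.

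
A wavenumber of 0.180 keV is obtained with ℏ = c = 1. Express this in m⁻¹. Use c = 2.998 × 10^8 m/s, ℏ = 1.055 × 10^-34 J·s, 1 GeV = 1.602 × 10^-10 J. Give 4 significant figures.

9.117 × 10^8 m⁻¹

Inverse length is [E]/(ℏc).
1 GeV → 1/(ℏc) × (1 GeV in J) = 5.065 × 10^15 m⁻¹.
Convert the energy scale: 0.180 keV = 1.80 × 10^-7 GeV.
Result: 1.80 × 10^-7 × 5.065 × 10^15 = 9.117 × 10^8 m⁻¹.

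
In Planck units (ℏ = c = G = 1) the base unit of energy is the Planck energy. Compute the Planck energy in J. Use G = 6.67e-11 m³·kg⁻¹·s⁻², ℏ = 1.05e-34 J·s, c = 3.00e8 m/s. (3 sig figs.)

E_P = √(ℏc⁵/G)
  = √(3.83e18)
  = 1.96e9 J

1.96e9 J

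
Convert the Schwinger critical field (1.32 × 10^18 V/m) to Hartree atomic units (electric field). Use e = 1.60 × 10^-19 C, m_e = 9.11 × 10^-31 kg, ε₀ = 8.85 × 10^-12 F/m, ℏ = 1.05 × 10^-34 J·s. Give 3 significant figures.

atomic unit of electric field: E_au = E_h/(e a₀) = m_e²e⁵/((4πε₀)³ℏ⁴) = 5.20 × 10^11 V/m.
1.32 × 10^18 / 5.20 × 10^11 = 2.54 × 10^6

2.54 × 10^6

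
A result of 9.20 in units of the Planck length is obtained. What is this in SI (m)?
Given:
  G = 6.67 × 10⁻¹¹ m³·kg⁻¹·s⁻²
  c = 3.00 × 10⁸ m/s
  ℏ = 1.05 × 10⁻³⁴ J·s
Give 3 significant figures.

One Planck length: ℓ_P = √(ℏG/c³) = 1.61 × 10⁻³⁵ m.
9.20 × 1.61 × 10⁻³⁵ m = 1.48 × 10⁻³⁴ m

1.48 × 10⁻³⁴ m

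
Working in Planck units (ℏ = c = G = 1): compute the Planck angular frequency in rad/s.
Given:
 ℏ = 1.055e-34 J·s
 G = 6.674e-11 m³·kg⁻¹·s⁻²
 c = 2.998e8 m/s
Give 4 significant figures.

From ℏ = c = G = 1 the angular frequency scale is ω_P = √(c⁵/(ℏG)).
  = √(3.440e86)
  = 1.855e43 rad/s

1.855e43 rad/s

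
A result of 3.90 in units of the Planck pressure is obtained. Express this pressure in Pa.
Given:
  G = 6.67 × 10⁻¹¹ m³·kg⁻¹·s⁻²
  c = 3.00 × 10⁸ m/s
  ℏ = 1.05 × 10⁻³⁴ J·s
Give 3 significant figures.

1.83 × 10¹¹⁴ Pa

One Planck pressure: p_P = c⁷/(ℏG²) = 4.68 × 10¹¹³ Pa.
3.90 × 4.68 × 10¹¹³ Pa = 1.83 × 10¹¹⁴ Pa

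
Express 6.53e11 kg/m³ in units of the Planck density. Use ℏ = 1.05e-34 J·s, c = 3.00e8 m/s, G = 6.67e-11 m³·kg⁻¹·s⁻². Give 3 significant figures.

Planck density: ρ_P = c⁵/(ℏG²) = 5.20e96 kg/m³.
6.53e11 / 5.20e96 = 1.26e-85

1.26e-85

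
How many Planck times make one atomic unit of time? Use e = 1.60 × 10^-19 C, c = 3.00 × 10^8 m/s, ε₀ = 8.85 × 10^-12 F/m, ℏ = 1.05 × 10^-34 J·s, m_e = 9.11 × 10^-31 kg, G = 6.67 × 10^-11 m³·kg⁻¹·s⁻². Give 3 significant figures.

4.47 × 10^26

atomic unit of time: τ_au = (4πε₀)²ℏ³/(m_e e⁴) = 2.40 × 10^-17 s
Planck time: t_P = √(ℏG/c⁵) = 5.37 × 10^-44 s
ratio = 2.40 × 10^-17 / 5.37 × 10^-44 = 4.47 × 10^26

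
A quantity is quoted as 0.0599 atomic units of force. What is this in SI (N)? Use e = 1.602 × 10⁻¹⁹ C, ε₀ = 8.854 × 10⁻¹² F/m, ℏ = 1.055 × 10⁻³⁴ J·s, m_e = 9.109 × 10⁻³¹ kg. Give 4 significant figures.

One atomic unit of force: F_au = E_h/a₀ = m_e²e⁶/((4πε₀)³ℏ⁴) = 8.220 × 10⁻⁸ N.
0.0599 × 8.220 × 10⁻⁸ N = 4.924 × 10⁻⁹ N

4.924 × 10⁻⁹ N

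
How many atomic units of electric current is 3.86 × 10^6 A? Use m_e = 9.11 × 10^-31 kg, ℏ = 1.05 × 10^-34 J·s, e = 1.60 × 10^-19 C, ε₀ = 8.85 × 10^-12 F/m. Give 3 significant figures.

5.79 × 10^8

atomic unit of electric current: I_au = e E_h/ℏ = m_e e⁵/((4πε₀)²ℏ³) = 6.67 × 10^-3 A.
3.86 × 10^6 / 6.67 × 10^-3 = 5.79 × 10^8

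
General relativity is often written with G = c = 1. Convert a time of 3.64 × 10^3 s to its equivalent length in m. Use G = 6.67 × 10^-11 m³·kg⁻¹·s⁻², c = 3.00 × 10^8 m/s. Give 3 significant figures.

Time → length via c.
3.64 × 10^3 s × (c) = 1.09 × 10^12 m

1.09 × 10^12 m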